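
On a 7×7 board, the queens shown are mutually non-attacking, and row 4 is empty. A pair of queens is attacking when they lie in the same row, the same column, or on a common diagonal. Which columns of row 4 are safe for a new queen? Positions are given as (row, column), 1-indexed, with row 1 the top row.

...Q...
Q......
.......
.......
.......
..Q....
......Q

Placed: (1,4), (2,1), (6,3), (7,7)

columns 2, 6

(1,4) attacks row 4 at column 4 and diagonals 1, 7.
(2,1) attacks row 4 at column 1 and diagonals 3.
(6,3) attacks row 4 at column 3 and diagonals 1, 5.
(7,7) attacks row 4 at column 7 and diagonals 4.
Attacked columns: {1, 3, 4, 5, 7}. Safe: {2, 6}.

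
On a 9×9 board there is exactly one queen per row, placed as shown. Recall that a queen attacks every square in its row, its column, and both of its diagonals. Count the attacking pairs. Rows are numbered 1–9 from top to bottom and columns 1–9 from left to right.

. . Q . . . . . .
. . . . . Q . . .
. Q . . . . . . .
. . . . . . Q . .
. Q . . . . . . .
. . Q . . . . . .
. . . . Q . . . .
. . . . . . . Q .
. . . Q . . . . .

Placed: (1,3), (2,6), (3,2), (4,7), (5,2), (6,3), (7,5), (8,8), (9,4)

3

Same column: (1,3)–(6,3) (column 3); (3,2)–(5,2) (column 2).
Same diagonal: (5,2)–(6,3) (|5−6| = |2−3| = 1).
Total attacking pairs: 3.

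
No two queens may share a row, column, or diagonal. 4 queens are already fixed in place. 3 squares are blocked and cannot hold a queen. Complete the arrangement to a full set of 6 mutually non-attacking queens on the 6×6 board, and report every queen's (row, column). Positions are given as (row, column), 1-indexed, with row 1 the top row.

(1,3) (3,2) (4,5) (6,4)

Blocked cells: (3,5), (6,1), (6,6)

Row 2: attacked by (1,3)→{2,3,4}; (3,2)→{1,2,3}; (4,5)→{3,5}; (6,4)→{4}. Safe: 6. Place at column 6.
Row 5: attacked by (1,3)→{3}; (2,6)→{3,6}; (3,2)→{2,4}; (4,5)→{4,5,6}; (6,4)→{3,4,5}. Safe: 1. Place at column 1.
Columns [3, 6, 2, 5, 1, 4], r−c [-2, -4, 1, -1, 4, 2], r+c [4, 8, 5, 9, 6, 10] are all distinct, so no two queens attack.

(1,3) (2,6) (3,2) (4,5) (5,1) (6,4)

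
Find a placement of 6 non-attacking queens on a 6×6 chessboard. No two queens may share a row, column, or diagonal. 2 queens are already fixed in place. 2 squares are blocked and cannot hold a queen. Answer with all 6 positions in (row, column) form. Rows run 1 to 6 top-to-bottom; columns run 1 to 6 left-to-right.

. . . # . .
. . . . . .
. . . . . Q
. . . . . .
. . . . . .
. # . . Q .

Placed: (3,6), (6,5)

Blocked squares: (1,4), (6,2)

(1,2) (2,4) (3,6) (4,1) (5,3) (6,5)

Row 1: attacked by (3,6)→{4,6}; (6,5)→{5}. Blocked: 4. Safe: 1, 2, 3. Place at column 2.
Row 2: attacked by (1,2)→{1,2,3}; (3,6)→{5,6}; (6,5)→{1,5}. Safe: 4. Place at column 4.
Row 4: attacked by (1,2)→{2,5}; (2,4)→{2,4,6}; (3,6)→{5,6}; (6,5)→{3,5}. Safe: 1. Place at column 1.
Row 5: attacked by (1,2)→{2,6}; (2,4)→{1,4}; (3,6)→{4,6}; (4,1)→{1,2}; (6,5)→{4,5,6}. Safe: 3. Place at column 3.
Columns [2, 4, 6, 1, 3, 5], r−c [-1, -2, -3, 3, 2, 1], r+c [3, 6, 9, 5, 8, 11] are all distinct, so no two queens attack.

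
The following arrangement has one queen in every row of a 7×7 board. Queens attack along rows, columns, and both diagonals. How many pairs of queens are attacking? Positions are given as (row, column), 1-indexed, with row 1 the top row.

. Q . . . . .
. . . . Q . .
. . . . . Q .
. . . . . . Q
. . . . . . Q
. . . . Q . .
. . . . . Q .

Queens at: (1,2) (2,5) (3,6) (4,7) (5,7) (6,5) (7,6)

8

Same column: (2,5)–(6,5) (column 5); (3,6)–(7,6) (column 6); (4,7)–(5,7) (column 7).
Same diagonal: (2,5)–(3,6) (|2−3| = |5−6| = 1); (2,5)–(4,7) (|2−4| = |5−7| = 2); (3,6)–(4,7) (|3−4| = |6−7| = 1); (4,7)–(6,5) (|4−6| = |7−5| = 2); (6,5)–(7,6) (|6−7| = |5−6| = 1).
Total attacking pairs: 8.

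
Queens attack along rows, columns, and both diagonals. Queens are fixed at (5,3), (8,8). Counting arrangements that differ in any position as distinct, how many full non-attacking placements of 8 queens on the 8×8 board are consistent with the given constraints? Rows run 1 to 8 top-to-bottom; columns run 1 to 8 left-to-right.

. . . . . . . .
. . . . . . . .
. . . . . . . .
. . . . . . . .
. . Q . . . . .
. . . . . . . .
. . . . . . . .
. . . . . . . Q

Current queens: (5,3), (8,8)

2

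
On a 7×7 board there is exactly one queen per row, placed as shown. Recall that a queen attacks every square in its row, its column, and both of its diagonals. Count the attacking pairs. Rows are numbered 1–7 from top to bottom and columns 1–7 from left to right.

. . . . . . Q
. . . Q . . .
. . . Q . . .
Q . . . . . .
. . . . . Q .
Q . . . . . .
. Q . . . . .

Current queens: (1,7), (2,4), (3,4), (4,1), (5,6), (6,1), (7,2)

Same column: (2,4)–(3,4) (column 4); (4,1)–(6,1) (column 1).
Same diagonal: (3,4)–(5,6) (|3−5| = |4−6| = 2); (3,4)–(6,1) (|3−6| = |4−1| = 3); (6,1)–(7,2) (|6−7| = |1−2| = 1).
Total attacking pairs: 5.

5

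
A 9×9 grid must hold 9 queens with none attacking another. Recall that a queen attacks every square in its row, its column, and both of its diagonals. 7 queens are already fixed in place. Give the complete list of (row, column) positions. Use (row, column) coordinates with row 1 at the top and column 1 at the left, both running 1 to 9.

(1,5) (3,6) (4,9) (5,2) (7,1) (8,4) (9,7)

Row 2: attacked by (1,5)→{4,5,6}; (3,6)→{5,6,7}; (4,9)→{7,9}; (5,2)→{2,5}; (7,1)→{1,6}; (8,4)→{4}; (9,7)→{7}. Safe: 3, 8. Place at column 3.
Row 6: attacked by (1,5)→{5}; (2,3)→{3,7}; (3,6)→{3,6,9}; (4,9)→{7,9}; (5,2)→{1,2,3}; (7,1)→{1,2}; (8,4)→{2,4,6}; (9,7)→{4,7}. Safe: 8. Place at column 8.
Columns [5, 3, 6, 9, 2, 8, 1, 4, 7], r−c [-4, -1, -3, -5, 3, -2, 6, 4, 2], r+c [6, 5, 9, 13, 7, 14, 8, 12, 16] are all distinct, so no two queens attack.

(1,5) (2,3) (3,6) (4,9) (5,2) (6,8) (7,1) (8,4) (9,7)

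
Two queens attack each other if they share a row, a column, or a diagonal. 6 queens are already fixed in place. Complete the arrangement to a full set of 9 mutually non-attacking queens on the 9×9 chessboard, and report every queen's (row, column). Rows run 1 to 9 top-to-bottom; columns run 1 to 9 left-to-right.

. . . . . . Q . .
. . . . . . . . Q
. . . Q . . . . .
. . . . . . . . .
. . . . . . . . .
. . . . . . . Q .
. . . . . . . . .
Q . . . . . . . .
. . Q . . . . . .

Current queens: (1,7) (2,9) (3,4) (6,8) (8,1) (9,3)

(1,7) (2,9) (3,4) (4,2) (5,5) (6,8) (7,6) (8,1) (9,3)

Row 4: attacked by (1,7)→{4,7}; (2,9)→{7,9}; (3,4)→{3,4,5}; (6,8)→{6,8}; (8,1)→{1,5}; (9,3)→{3,8}. Safe: 2. Place at column 2.
Row 5: attacked by (1,7)→{3,7}; (2,9)→{6,9}; (3,4)→{2,4,6}; (4,2)→{1,2,3}; (6,8)→{7,8,9}; (8,1)→{1,4}; (9,3)→{3,7}. Safe: 5. Place at column 5.
Row 7: attacked by (1,7)→{1,7}; (2,9)→{4,9}; (3,4)→{4,8}; (4,2)→{2,5}; (5,5)→{3,5,7}; (6,8)→{7,8,9}; (8,1)→{1,2}; (9,3)→{1,3,5}. Safe: 6. Place at column 6.
Columns [7, 9, 4, 2, 5, 8, 6, 1, 3], r−c [-6, -7, -1, 2, 0, -2, 1, 7, 6], r+c [8, 11, 7, 6, 10, 14, 13, 9, 12] are all distinct, so no two queens attack.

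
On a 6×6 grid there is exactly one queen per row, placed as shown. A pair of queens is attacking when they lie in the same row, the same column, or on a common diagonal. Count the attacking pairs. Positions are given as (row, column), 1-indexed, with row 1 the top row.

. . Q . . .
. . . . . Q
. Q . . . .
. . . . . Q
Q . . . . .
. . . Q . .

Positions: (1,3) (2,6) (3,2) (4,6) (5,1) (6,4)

Same column: (2,6)–(4,6) (column 6).
Same diagonal: (1,3)–(4,6) (|1−4| = |3−6| = 3); (4,6)–(6,4) (|4−6| = |6−4| = 2).
Total attacking pairs: 3.

3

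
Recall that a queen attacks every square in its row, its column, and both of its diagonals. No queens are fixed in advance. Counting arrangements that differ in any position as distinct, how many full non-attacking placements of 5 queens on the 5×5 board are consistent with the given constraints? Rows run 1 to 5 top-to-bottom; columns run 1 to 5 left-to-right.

10

Branch on row 1: col 1 → 2; col 2 → 2; col 3 → 2; col 4 → 2; col 5 → 2.
Sum: 2 + 2 + 2 + 2 + 2 = 10.
(This is the classic 5-queens count.)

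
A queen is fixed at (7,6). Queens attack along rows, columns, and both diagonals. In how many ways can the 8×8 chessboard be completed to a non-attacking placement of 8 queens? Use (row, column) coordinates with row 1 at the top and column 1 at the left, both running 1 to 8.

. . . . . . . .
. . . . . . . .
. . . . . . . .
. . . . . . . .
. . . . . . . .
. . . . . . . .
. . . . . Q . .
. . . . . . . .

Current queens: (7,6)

14

Branch on row 1: col 1 → 1; col 2 → 3; col 3 → 0; col 4 → 3; col 5 → 6; col 7 → 1; col 8 → 0.
Sum: 1 + 3 + 0 + 3 + 6 + 1 + 0 = 14.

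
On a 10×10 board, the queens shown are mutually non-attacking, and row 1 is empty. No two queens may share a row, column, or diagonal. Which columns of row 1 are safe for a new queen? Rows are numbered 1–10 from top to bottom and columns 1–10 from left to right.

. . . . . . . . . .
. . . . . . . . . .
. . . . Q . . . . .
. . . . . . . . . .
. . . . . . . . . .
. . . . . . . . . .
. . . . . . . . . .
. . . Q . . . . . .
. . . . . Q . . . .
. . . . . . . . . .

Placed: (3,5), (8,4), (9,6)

(3,5) attacks row 1 at column 5 and diagonals 3, 7.
(8,4) attacks row 1 at column 4.
(9,6) attacks row 1 at column 6.
Attacked columns: {3, 4, 5, 6, 7}. Safe: {1, 2, 8, 9, 10}.

columns 1, 2, 8, 9, 10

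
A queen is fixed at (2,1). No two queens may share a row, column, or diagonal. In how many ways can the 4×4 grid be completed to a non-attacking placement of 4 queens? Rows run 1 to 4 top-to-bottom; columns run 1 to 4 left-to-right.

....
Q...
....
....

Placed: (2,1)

1

Branch on row 1: col 3 → 1; col 4 → 0.
Sum: 1 + 0 = 1.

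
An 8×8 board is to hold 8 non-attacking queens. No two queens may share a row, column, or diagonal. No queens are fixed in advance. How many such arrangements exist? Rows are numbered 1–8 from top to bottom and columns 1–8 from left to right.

92

Branch on row 1: col 1 → 4; col 2 → 8; col 3 → 16; col 4 → 18; col 5 → 18; col 6 → 16; col 7 → 8; col 8 → 4.
Sum: 4 + 8 + 16 + 18 + 18 + 16 + 8 + 4 = 92.
(This is the classic 8-queens count.)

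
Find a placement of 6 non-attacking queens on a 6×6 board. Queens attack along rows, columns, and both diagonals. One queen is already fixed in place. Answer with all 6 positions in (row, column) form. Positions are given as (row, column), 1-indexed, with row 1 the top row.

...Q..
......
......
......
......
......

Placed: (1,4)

Row 2: attacked by (1,4)→{3,4,5}. Safe: 1, 2, 6. Place at column 1.
Row 3: attacked by (1,4)→{2,4,6}; (2,1)→{1,2}. Safe: 3, 5. Place at column 5.
Row 4: attacked by (1,4)→{1,4}; (2,1)→{1,3}; (3,5)→{4,5,6}. Safe: 2. Place at column 2.
Row 5: attacked by (1,4)→{4}; (2,1)→{1,4}; (3,5)→{3,5}; (4,2)→{1,2,3}. Safe: 6. Place at column 6.
Row 6: attacked by (1,4)→{4}; (2,1)→{1,5}; (3,5)→{2,5}; (4,2)→{2,4}; (5,6)→{5,6}. Safe: 3. Place at column 3.
Columns [4, 1, 5, 2, 6, 3], r−c [-3, 1, -2, 2, -1, 3], r+c [5, 3, 8, 6, 11, 9] are all distinct, so no two queens attack.

(1,4) (2,1) (3,5) (4,2) (5,6) (6,3)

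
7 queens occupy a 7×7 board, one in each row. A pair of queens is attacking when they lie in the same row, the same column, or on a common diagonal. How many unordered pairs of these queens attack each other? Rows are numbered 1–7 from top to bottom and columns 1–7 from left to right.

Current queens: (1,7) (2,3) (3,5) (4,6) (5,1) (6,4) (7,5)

Same column: (3,5)–(7,5) (column 5).
Same diagonal: (1,7)–(3,5) (|1−3| = |7−5| = 2); (3,5)–(4,6) (|3−4| = |5−6| = 1); (4,6)–(6,4) (|4−6| = |6−4| = 2); (6,4)–(7,5) (|6−7| = |4−5| = 1).
Total attacking pairs: 5.

5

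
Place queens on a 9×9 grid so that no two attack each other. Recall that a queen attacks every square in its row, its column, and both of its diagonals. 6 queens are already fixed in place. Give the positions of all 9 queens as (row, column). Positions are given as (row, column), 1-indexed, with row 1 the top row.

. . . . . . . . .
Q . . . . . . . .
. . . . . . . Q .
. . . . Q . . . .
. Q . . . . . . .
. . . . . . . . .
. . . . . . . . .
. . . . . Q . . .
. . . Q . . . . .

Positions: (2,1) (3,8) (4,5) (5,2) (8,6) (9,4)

Row 1: attacked by (2,1)→{1,2}; (3,8)→{6,8}; (4,5)→{2,5,8}; (5,2)→{2,6}; (8,6)→{6}; (9,4)→{4}. Safe: 3, 7, 9. Place at column 7.
Row 6: attacked by (1,7)→{2,7}; (2,1)→{1,5}; (3,8)→{5,8}; (4,5)→{3,5,7}; (5,2)→{1,2,3}; (8,6)→{4,6,8}; (9,4)→{1,4,7}. Safe: 9. Place at column 9.
Row 7: attacked by (1,7)→{1,7}; (2,1)→{1,6}; (3,8)→{4,8}; (4,5)→{2,5,8}; (5,2)→{2,4}; (6,9)→{8,9}; (8,6)→{5,6,7}; (9,4)→{2,4,6}. Safe: 3. Place at column 3.
Columns [7, 1, 8, 5, 2, 9, 3, 6, 4], r−c [-6, 1, -5, -1, 3, -3, 4, 2, 5], r+c [8, 3, 11, 9, 7, 15, 10, 14, 13] are all distinct, so no two queens attack.

(1,7) (2,1) (3,8) (4,5) (5,2) (6,9) (7,3) (8,6) (9,4)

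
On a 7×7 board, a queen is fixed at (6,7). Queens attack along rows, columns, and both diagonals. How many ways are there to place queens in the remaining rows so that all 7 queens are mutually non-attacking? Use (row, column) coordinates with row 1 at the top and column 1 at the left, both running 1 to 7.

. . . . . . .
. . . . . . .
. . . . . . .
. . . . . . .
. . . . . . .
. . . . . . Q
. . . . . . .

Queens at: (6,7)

Branch on row 1: col 1 → 1; col 3 → 2; col 4 → 2; col 5 → 1; col 6 → 1.
Sum: 1 + 2 + 2 + 1 + 1 = 7.

7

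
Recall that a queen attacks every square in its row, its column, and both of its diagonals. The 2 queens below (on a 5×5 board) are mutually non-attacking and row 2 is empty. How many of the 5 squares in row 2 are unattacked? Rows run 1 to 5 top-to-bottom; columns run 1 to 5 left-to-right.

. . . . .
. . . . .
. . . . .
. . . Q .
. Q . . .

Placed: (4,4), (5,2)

(4,4) attacks row 2 at column 4 and diagonals 2.
(5,2) attacks row 2 at column 2 and diagonals 5.
Attacked columns: {2, 4, 5}. Safe: {1, 3}.

2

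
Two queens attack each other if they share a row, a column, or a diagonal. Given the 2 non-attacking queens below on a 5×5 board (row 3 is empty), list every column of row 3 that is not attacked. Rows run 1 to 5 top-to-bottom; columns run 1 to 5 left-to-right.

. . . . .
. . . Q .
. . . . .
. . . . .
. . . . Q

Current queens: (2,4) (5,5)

columns 1, 2

(2,4) attacks row 3 at column 4 and diagonals 3, 5.
(5,5) attacks row 3 at column 5 and diagonals 3.
Attacked columns: {3, 4, 5}. Safe: {1, 2}.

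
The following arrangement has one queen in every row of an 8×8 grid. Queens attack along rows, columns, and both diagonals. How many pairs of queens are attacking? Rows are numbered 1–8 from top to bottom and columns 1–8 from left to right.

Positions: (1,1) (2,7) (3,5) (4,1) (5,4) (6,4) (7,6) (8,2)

5

Same column: (1,1)–(4,1) (column 1); (5,4)–(6,4) (column 4).
Same diagonal: (2,7)–(5,4) (|2−5| = |7−4| = 3); (5,4)–(7,6) (|5−7| = |4−6| = 2); (6,4)–(8,2) (|6−8| = |4−2| = 2).
Total attacking pairs: 5.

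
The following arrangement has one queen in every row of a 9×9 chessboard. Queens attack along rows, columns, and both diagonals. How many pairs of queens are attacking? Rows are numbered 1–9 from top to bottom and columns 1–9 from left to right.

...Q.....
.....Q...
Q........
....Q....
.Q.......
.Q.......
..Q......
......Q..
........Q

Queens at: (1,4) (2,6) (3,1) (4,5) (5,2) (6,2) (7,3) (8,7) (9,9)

3

Same column: (5,2)–(6,2) (column 2).
Same diagonal: (2,6)–(6,2) (|2−6| = |6−2| = 4); (6,2)–(7,3) (|6−7| = |2−3| = 1).
Total attacking pairs: 3.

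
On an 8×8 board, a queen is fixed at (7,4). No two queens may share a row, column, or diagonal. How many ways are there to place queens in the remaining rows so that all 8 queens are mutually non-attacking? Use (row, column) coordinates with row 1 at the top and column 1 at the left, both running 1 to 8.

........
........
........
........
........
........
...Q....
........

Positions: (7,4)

Branch on row 1: col 1 → 0; col 2 → 0; col 3 → 3; col 5 → 3; col 6 → 1; col 7 → 0; col 8 → 1.
Sum: 0 + 0 + 3 + 3 + 1 + 0 + 1 = 8.

8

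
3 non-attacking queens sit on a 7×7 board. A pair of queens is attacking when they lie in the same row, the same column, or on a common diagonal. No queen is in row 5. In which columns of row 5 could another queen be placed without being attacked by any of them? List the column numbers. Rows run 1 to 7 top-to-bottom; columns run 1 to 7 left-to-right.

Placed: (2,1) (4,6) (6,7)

columns 2, 3

(2,1) attacks row 5 at column 1 and diagonals 4.
(4,6) attacks row 5 at column 6 and diagonals 5, 7.
(6,7) attacks row 5 at column 7 and diagonals 6.
Attacked columns: {1, 4, 5, 6, 7}. Safe: {2, 3}.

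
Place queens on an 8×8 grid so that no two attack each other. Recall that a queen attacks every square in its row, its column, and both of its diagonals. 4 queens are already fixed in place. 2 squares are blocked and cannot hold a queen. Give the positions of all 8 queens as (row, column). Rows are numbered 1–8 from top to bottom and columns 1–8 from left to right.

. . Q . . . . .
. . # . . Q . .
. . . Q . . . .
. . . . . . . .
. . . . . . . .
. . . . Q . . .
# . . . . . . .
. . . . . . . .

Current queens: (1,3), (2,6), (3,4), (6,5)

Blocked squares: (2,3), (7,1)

(1,3) (2,6) (3,4) (4,2) (5,8) (6,5) (7,7) (8,1)

Row 4: attacked by (1,3)→{3,6}; (2,6)→{4,6,8}; (3,4)→{3,4,5}; (6,5)→{3,5,7}. Safe: 1, 2. Place at column 2.
Row 5: attacked by (1,3)→{3,7}; (2,6)→{3,6}; (3,4)→{2,4,6}; (4,2)→{1,2,3}; (6,5)→{4,5,6}. Safe: 8. Place at column 8.
Row 7: attacked by (1,3)→{3}; (2,6)→{1,6}; (3,4)→{4,8}; (4,2)→{2,5}; (5,8)→{6,8}; (6,5)→{4,5,6}. Blocked: 1. Safe: 7. Place at column 7.
Row 8: attacked by (1,3)→{3}; (2,6)→{6}; (3,4)→{4}; (4,2)→{2,6}; (5,8)→{5,8}; (6,5)→{3,5,7}; (7,7)→{6,7,8}. Safe: 1. Place at column 1.
Columns [3, 6, 4, 2, 8, 5, 7, 1], r−c [-2, -4, -1, 2, -3, 1, 0, 7], r+c [4, 8, 7, 6, 13, 11, 14, 9] are all distinct, so no two queens attack.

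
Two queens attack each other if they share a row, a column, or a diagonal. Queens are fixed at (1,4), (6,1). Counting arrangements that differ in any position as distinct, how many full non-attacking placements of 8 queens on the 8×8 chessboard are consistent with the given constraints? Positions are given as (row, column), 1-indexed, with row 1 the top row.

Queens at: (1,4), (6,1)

4

Branch on row 2: col 2 → 2; col 6 → 1; col 7 → 1; col 8 → 0.
Sum: 2 + 1 + 1 + 0 = 4.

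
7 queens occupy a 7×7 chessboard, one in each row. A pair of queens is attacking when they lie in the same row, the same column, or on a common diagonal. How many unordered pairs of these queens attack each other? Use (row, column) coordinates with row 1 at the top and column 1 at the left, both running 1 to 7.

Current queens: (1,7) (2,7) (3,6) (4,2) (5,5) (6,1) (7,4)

2

Same column: (1,7)–(2,7) (column 7).
Same diagonal: (2,7)–(3,6) (|2−3| = |7−6| = 1).
Total attacking pairs: 2.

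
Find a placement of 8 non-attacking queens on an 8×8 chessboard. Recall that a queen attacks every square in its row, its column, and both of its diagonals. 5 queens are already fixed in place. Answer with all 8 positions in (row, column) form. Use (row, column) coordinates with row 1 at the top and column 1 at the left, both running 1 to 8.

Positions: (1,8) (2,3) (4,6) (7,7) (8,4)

(1,8) (2,3) (3,1) (4,6) (5,2) (6,5) (7,7) (8,4)

Row 3: attacked by (1,8)→{6,8}; (2,3)→{2,3,4}; (4,6)→{5,6,7}; (7,7)→{3,7}; (8,4)→{4}. Safe: 1. Place at column 1.
Row 5: attacked by (1,8)→{4,8}; (2,3)→{3,6}; (3,1)→{1,3}; (4,6)→{5,6,7}; (7,7)→{5,7}; (8,4)→{1,4,7}. Safe: 2. Place at column 2.
Row 6: attacked by (1,8)→{3,8}; (2,3)→{3,7}; (3,1)→{1,4}; (4,6)→{4,6,8}; (5,2)→{1,2,3}; (7,7)→{6,7,8}; (8,4)→{2,4,6}. Safe: 5. Place at column 5.
Columns [8, 3, 1, 6, 2, 5, 7, 4], r−c [-7, -1, 2, -2, 3, 1, 0, 4], r+c [9, 5, 4, 10, 7, 11, 14, 12] are all distinct, so no two queens attack.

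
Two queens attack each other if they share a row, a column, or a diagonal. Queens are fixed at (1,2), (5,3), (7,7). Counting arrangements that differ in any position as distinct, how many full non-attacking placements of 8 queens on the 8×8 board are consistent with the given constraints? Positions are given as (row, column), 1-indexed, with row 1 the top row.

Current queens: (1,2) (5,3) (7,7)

2

Branch on row 2: col 4 → 1; col 5 → 0; col 8 → 1.
Sum: 1 + 0 + 1 = 2.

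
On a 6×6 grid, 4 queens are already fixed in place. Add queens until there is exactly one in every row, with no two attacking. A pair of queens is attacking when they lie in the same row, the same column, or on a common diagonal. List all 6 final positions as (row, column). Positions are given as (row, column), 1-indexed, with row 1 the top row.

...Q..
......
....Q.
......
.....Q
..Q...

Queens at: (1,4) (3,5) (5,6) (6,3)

Row 2: attacked by (1,4)→{3,4,5}; (3,5)→{4,5,6}; (5,6)→{3,6}; (6,3)→{3}. Safe: 1, 2. Place at column 1.
Row 4: attacked by (1,4)→{1,4}; (2,1)→{1,3}; (3,5)→{4,5,6}; (5,6)→{5,6}; (6,3)→{1,3,5}. Safe: 2. Place at column 2.
Columns [4, 1, 5, 2, 6, 3], r−c [-3, 1, -2, 2, -1, 3], r+c [5, 3, 8, 6, 11, 9] are all distinct, so no two queens attack.

(1,4) (2,1) (3,5) (4,2) (5,6) (6,3)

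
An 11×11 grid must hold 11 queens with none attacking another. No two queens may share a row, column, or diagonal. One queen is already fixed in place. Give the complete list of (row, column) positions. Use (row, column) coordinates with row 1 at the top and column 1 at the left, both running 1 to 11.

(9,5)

(1,2) (2,9) (3,3) (4,8) (5,11) (6,1) (7,6) (8,10) (9,5) (10,7) (11,4)

Row 1: attacked by (9,5)→{5}. Safe: 1, 2, 3, 4, 6, 7, 8, 9, 10, 11. Place at column 2.
Row 2: attacked by (1,2)→{1,2,3}; (9,5)→{5}. Safe: 4, 6, 7, 8, 9, 10, 11. Place at column 9.
Row 3: attacked by (1,2)→{2,4}; (2,9)→{8,9,10}; (9,5)→{5,11}. Safe: 1, 3, 6, 7. Place at column 3.
Row 4: attacked by (1,2)→{2,5}; (2,9)→{7,9,11}; (3,3)→{2,3,4}; (9,5)→{5,10}. Safe: 1, 6, 8. Place at column 8.
Row 5: attacked by (1,2)→{2,6}; (2,9)→{6,9}; (3,3)→{1,3,5}; (4,8)→{7,8,9}; (9,5)→{1,5,9}. Safe: 4, 10, 11. Place at column 11.
Row 6: attacked by (1,2)→{2,7}; (2,9)→{5,9}; (3,3)→{3,6}; (4,8)→{6,8,10}; (5,11)→{10,11}; (9,5)→{2,5,8}. Safe: 1, 4. Place at column 1.
Row 7: attacked by (1,2)→{2,8}; (2,9)→{4,9}; (3,3)→{3,7}; (4,8)→{5,8,11}; (5,11)→{9,11}; (6,1)→{1,2}; (9,5)→{3,5,7}. Safe: 6, 10. Place at column 6.
Row 8: attacked by (1,2)→{2,9}; (2,9)→{3,9}; (3,3)→{3,8}; (4,8)→{4,8}; (5,11)→{8,11}; (6,1)→{1,3}; (7,6)→{5,6,7}; (9,5)→{4,5,6}. Safe: 10. Place at column 10.
Row 10: attacked by (1,2)→{2,11}; (2,9)→{1,9}; (3,3)→{3,10}; (4,8)→{2,8}; (5,11)→{6,11}; (6,1)→{1,5}; (7,6)→{3,6,9}; (8,10)→{8,10}; (9,5)→{4,5,6}. Safe: 7. Place at column 7.
Row 11: attacked by (1,2)→{2}; (2,9)→{9}; (3,3)→{3,11}; (4,8)→{1,8}; (5,11)→{5,11}; (6,1)→{1,6}; (7,6)→{2,6,10}; (8,10)→{7,10}; (9,5)→{3,5,7}; (10,7)→{6,7,8}. Safe: 4. Place at column 4.
Columns [2, 9, 3, 8, 11, 1, 6, 10, 5, 7, 4], r−c [-1, -7, 0, -4, -6, 5, 1, -2, 4, 3, 7], r+c [3, 11, 6, 12, 16, 7, 13, 18, 14, 17, 15] are all distinct, so no two queens attack.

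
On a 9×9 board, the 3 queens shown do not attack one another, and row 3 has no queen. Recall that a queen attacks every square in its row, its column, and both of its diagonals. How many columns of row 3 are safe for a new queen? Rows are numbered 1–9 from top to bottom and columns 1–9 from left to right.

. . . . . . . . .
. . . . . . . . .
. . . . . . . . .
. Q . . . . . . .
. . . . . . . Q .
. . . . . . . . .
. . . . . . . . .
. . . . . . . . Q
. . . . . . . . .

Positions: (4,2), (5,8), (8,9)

2

(4,2) attacks row 3 at column 2 and diagonals 1, 3.
(5,8) attacks row 3 at column 8 and diagonals 6.
(8,9) attacks row 3 at column 9 and diagonals 4.
Attacked columns: {1, 2, 3, 4, 6, 8, 9}. Safe: {5, 7}.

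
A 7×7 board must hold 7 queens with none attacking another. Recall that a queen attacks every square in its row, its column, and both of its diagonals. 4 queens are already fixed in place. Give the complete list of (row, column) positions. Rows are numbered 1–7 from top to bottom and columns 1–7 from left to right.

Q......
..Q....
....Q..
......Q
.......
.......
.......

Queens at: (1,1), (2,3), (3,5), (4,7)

(1,1) (2,3) (3,5) (4,7) (5,2) (6,4) (7,6)

Row 5: attacked by (1,1)→{1,5}; (2,3)→{3,6}; (3,5)→{3,5,7}; (4,7)→{6,7}. Safe: 2, 4. Place at column 2.
Row 6: attacked by (1,1)→{1,6}; (2,3)→{3,7}; (3,5)→{2,5}; (4,7)→{5,7}; (5,2)→{1,2,3}. Safe: 4. Place at column 4.
Row 7: attacked by (1,1)→{1,7}; (2,3)→{3}; (3,5)→{1,5}; (4,7)→{4,7}; (5,2)→{2,4}; (6,4)→{3,4,5}. Safe: 6. Place at column 6.
Columns [1, 3, 5, 7, 2, 4, 6], r−c [0, -1, -2, -3, 3, 2, 1], r+c [2, 5, 8, 11, 7, 10, 13] are all distinct, so no two queens attack.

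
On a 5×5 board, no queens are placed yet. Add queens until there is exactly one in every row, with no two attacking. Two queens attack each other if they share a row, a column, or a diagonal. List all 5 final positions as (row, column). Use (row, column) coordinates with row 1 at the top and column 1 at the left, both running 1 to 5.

(1,3) (2,5) (3,2) (4,4) (5,1)

Row 1: Safe: 1, 2, 3, 4, 5. Place at column 3.
Row 2: attacked by (1,3)→{2,3,4}. Safe: 1, 5. Place at column 5.
Row 3: attacked by (1,3)→{1,3,5}; (2,5)→{4,5}. Safe: 2. Place at column 2.
Row 4: attacked by (1,3)→{3}; (2,5)→{3,5}; (3,2)→{1,2,3}. Safe: 4. Place at column 4.
Row 5: attacked by (1,3)→{3}; (2,5)→{2,5}; (3,2)→{2,4}; (4,4)→{3,4,5}. Safe: 1. Place at column 1.
Columns [3, 5, 2, 4, 1], r−c [-2, -3, 1, 0, 4], r+c [4, 7, 5, 8, 6] are all distinct, so no two queens attack.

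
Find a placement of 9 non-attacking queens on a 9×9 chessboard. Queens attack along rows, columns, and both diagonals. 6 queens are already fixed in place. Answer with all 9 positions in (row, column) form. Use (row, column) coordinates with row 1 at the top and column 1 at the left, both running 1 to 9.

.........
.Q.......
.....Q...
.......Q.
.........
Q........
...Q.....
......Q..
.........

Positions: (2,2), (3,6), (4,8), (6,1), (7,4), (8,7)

(1,9) (2,2) (3,6) (4,8) (5,3) (6,1) (7,4) (8,7) (9,5)

Row 1: attacked by (2,2)→{1,2,3}; (3,6)→{4,6,8}; (4,8)→{5,8}; (6,1)→{1,6}; (7,4)→{4}; (8,7)→{7}. Safe: 9. Place at column 9.
Row 5: attacked by (1,9)→{5,9}; (2,2)→{2,5}; (3,6)→{4,6,8}; (4,8)→{7,8,9}; (6,1)→{1,2}; (7,4)→{2,4,6}; (8,7)→{4,7}. Safe: 3. Place at column 3.
Row 9: attacked by (1,9)→{1,9}; (2,2)→{2,9}; (3,6)→{6}; (4,8)→{3,8}; (5,3)→{3,7}; (6,1)→{1,4}; (7,4)→{2,4,6}; (8,7)→{6,7,8}. Safe: 5. Place at column 5.
Columns [9, 2, 6, 8, 3, 1, 4, 7, 5], r−c [-8, 0, -3, -4, 2, 5, 3, 1, 4], r+c [10, 4, 9, 12, 8, 7, 11, 15, 14] are all distinct, so no two queens attack.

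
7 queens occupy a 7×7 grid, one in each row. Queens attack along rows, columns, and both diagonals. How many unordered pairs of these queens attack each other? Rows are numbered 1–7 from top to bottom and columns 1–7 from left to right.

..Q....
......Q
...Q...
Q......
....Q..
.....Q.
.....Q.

2

Same column: (6,6)–(7,6) (column 6).
Same diagonal: (5,5)–(6,6) (|5−6| = |5−6| = 1).
Total attacking pairs: 2.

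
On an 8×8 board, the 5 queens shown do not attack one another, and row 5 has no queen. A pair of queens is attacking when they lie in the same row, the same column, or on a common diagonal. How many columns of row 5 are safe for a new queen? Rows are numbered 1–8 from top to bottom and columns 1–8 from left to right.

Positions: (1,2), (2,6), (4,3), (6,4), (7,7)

2

(1,2) attacks row 5 at column 2 and diagonals 6.
(2,6) attacks row 5 at column 6 and diagonals 3.
(4,3) attacks row 5 at column 3 and diagonals 2, 4.
(6,4) attacks row 5 at column 4 and diagonals 3, 5.
(7,7) attacks row 5 at column 7 and diagonals 5.
Attacked columns: {2, 3, 4, 5, 6, 7}. Safe: {1, 8}.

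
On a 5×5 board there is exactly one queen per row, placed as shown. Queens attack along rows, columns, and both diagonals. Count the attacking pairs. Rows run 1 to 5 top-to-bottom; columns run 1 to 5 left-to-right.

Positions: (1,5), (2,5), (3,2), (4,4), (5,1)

2

Same column: (1,5)–(2,5) (column 5).
Same diagonal: (1,5)–(5,1) (|1−5| = |5−1| = 4).
Total attacking pairs: 2.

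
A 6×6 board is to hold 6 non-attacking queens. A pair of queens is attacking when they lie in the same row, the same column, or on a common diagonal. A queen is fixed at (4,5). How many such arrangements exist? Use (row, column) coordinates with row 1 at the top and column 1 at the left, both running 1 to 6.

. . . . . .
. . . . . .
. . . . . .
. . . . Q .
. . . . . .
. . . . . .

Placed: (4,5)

1

Branch on row 1: col 1 → 0; col 3 → 1; col 4 → 0; col 6 → 0.
Sum: 0 + 1 + 0 + 0 = 1.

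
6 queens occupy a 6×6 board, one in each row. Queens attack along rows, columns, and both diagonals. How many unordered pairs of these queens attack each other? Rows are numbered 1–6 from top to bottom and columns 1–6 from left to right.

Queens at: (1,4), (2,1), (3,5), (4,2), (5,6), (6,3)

All columns are distinct and no two queens satisfy |Δrow| = |Δcol|, so no pair attacks.

0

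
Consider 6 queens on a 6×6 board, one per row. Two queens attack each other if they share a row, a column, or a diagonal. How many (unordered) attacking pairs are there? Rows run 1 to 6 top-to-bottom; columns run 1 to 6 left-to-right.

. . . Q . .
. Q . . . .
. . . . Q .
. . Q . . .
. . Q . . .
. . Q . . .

4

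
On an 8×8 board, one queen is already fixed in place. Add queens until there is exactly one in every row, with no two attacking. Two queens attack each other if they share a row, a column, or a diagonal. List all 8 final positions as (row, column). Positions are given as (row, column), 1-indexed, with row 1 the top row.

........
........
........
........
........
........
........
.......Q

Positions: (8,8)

Row 1: attacked by (8,8)→{1,8}. Safe: 2, 3, 4, 5, 6, 7. Place at column 4.
Row 2: attacked by (1,4)→{3,4,5}; (8,8)→{2,8}. Safe: 1, 6, 7. Place at column 7.
Row 3: attacked by (1,4)→{2,4,6}; (2,7)→{6,7,8}; (8,8)→{3,8}. Safe: 1, 5. Place at column 5.
Row 4: attacked by (1,4)→{1,4,7}; (2,7)→{5,7}; (3,5)→{4,5,6}; (8,8)→{4,8}. Safe: 2, 3. Place at column 2.
Row 5: attacked by (1,4)→{4,8}; (2,7)→{4,7}; (3,5)→{3,5,7}; (4,2)→{1,2,3}; (8,8)→{5,8}. Safe: 6. Place at column 6.
Row 6: attacked by (1,4)→{4}; (2,7)→{3,7}; (3,5)→{2,5,8}; (4,2)→{2,4}; (5,6)→{5,6,7}; (8,8)→{6,8}. Safe: 1. Place at column 1.
Row 7: attacked by (1,4)→{4}; (2,7)→{2,7}; (3,5)→{1,5}; (4,2)→{2,5}; (5,6)→{4,6,8}; (6,1)→{1,2}; (8,8)→{7,8}. Safe: 3. Place at column 3.
Columns [4, 7, 5, 2, 6, 1, 3, 8], r−c [-3, -5, -2, 2, -1, 5, 4, 0], r+c [5, 9, 8, 6, 11, 7, 10, 16] are all distinct, so no two queens attack.

(1,4) (2,7) (3,5) (4,2) (5,6) (6,1) (7,3) (8,8)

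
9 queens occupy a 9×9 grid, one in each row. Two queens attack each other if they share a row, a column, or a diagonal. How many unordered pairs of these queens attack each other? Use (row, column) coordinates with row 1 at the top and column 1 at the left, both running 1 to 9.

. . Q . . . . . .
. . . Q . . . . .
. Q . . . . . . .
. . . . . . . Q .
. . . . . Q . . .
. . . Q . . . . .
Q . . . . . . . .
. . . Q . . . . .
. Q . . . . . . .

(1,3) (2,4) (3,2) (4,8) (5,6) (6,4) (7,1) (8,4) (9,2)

Same column: (2,4)–(6,4) (column 4); (2,4)–(8,4) (column 4); (3,2)–(9,2) (column 2); (6,4)–(8,4) (column 4).
Same diagonal: (1,3)–(2,4) (|1−2| = |3−4| = 1); (4,8)–(8,4) (|4−8| = |8−4| = 4); (5,6)–(9,2) (|5−9| = |6−2| = 4).
Total attacking pairs: 7.

7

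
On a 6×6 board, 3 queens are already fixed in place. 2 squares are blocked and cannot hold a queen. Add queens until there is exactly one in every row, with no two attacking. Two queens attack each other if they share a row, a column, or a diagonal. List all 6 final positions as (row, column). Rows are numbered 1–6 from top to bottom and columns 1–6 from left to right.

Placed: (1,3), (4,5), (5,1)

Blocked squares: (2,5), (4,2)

Row 2: attacked by (1,3)→{2,3,4}; (4,5)→{3,5}; (5,1)→{1,4}. Blocked: 5. Safe: 6. Place at column 6.
Row 3: attacked by (1,3)→{1,3,5}; (2,6)→{5,6}; (4,5)→{4,5,6}; (5,1)→{1,3}. Safe: 2. Place at column 2.
Row 6: attacked by (1,3)→{3}; (2,6)→{2,6}; (3,2)→{2,5}; (4,5)→{3,5}; (5,1)→{1,2}. Safe: 4. Place at column 4.
Columns [3, 6, 2, 5, 1, 4], r−c [-2, -4, 1, -1, 4, 2], r+c [4, 8, 5, 9, 6, 10] are all distinct, so no two queens attack.

(1,3) (2,6) (3,2) (4,5) (5,1) (6,4)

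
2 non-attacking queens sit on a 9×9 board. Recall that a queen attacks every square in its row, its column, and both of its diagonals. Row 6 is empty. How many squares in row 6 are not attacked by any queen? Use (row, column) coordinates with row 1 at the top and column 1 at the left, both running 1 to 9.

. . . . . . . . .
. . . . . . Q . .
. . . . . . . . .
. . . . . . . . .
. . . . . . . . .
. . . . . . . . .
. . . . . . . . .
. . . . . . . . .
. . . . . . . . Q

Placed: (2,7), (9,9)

(2,7) attacks row 6 at column 7 and diagonals 3.
(9,9) attacks row 6 at column 9 and diagonals 6.
Attacked columns: {3, 6, 7, 9}. Safe: {1, 2, 4, 5, 8}.

5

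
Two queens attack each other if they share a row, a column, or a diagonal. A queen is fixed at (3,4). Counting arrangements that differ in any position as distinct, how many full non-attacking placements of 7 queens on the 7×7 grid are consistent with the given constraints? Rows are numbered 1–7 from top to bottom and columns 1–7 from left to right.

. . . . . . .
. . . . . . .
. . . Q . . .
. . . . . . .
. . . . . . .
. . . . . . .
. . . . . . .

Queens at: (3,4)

4

Branch on row 1: col 1 → 1; col 3 → 1; col 5 → 1; col 7 → 1.
Sum: 1 + 1 + 1 + 1 = 4.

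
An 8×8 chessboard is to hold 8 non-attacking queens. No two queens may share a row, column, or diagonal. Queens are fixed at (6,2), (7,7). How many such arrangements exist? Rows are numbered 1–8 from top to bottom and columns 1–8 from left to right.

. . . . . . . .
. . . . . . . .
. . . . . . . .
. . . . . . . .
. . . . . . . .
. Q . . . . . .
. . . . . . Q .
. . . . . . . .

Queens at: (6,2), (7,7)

5

Branch on row 1: col 3 → 0; col 4 → 1; col 5 → 1; col 6 → 2; col 8 → 1.
Sum: 0 + 1 + 1 + 2 + 1 = 5.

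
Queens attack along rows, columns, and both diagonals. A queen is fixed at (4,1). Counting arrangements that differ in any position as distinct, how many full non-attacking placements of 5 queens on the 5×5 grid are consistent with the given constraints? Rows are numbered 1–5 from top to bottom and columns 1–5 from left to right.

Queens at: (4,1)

2

Branch on row 1: col 2 → 1; col 3 → 0; col 5 → 1.
Sum: 1 + 0 + 1 = 2.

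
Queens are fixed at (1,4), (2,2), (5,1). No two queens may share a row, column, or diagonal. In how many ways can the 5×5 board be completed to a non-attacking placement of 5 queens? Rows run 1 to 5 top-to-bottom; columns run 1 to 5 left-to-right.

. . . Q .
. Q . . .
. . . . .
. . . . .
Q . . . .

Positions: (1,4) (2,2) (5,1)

1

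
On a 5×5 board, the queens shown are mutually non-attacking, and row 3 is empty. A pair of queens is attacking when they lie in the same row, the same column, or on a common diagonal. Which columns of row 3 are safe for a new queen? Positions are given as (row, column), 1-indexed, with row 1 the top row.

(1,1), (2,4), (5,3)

(1,1) attacks row 3 at column 1 and diagonals 3.
(2,4) attacks row 3 at column 4 and diagonals 3, 5.
(5,3) attacks row 3 at column 3 and diagonals 1, 5.
Attacked columns: {1, 3, 4, 5}. Safe: {2}.

columns 2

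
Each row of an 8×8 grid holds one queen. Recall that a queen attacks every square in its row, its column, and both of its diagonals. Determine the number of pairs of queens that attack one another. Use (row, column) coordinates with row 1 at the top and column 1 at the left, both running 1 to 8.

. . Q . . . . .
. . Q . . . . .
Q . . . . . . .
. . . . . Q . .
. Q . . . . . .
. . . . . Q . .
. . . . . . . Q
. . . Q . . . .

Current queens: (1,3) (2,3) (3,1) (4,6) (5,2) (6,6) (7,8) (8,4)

Same column: (1,3)–(2,3) (column 3); (4,6)–(6,6) (column 6).
Same diagonal: (1,3)–(3,1) (|1−3| = |3−1| = 2); (1,3)–(4,6) (|1−4| = |3−6| = 3); (2,3)–(7,8) (|2−7| = |3−8| = 5); (6,6)–(8,4) (|6−8| = |6−4| = 2).
Total attacking pairs: 6.

6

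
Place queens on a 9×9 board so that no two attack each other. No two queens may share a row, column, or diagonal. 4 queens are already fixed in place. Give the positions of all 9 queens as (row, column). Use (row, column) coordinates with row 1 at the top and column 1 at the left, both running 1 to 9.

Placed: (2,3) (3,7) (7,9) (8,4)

(1,1) (2,3) (3,7) (4,2) (5,8) (6,5) (7,9) (8,4) (9,6)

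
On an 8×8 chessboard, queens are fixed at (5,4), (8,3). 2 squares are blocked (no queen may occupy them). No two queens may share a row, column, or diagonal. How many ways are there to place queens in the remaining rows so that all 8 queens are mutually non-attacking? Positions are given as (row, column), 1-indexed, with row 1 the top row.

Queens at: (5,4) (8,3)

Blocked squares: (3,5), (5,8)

Branch on row 1: col 1 → 0; col 2 → 0; col 5 → 0; col 6 → 1; col 7 → 0.
Sum: 0 + 0 + 0 + 1 + 0 = 1.

1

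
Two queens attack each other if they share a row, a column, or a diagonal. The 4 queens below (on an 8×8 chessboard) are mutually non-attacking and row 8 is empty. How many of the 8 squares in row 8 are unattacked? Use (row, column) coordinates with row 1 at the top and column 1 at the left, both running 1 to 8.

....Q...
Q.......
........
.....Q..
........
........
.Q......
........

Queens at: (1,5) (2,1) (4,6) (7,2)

(1,5) attacks row 8 at column 5.
(2,1) attacks row 8 at column 1 and diagonals 7.
(4,6) attacks row 8 at column 6 and diagonals 2.
(7,2) attacks row 8 at column 2 and diagonals 1, 3.
Attacked columns: {1, 2, 3, 5, 6, 7}. Safe: {4, 8}.

2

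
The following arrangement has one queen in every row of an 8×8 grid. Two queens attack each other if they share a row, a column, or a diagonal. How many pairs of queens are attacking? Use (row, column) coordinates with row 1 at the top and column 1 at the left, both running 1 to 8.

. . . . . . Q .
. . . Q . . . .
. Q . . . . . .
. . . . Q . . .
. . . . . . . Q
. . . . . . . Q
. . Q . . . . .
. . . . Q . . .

Same column: (4,5)–(8,5) (column 5); (5,8)–(6,8) (column 8).
Same diagonal: (2,4)–(6,8) (|2−6| = |4−8| = 4); (5,8)–(8,5) (|5−8| = |8−5| = 3).
Total attacking pairs: 4.

4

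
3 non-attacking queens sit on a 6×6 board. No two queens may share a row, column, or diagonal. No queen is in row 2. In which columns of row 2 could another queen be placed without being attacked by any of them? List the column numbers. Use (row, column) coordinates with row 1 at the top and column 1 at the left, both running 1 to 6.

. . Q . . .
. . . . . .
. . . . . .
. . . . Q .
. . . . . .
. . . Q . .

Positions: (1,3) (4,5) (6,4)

(1,3) attacks row 2 at column 3 and diagonals 2, 4.
(4,5) attacks row 2 at column 5 and diagonals 3.
(6,4) attacks row 2 at column 4.
Attacked columns: {2, 3, 4, 5}. Safe: {1, 6}.

columns 1, 6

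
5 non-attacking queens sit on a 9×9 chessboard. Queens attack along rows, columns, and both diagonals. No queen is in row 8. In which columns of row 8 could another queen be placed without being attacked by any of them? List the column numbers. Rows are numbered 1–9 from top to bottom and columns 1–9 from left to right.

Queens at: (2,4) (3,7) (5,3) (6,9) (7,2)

columns 5, 8

(2,4) attacks row 8 at column 4.
(3,7) attacks row 8 at column 7 and diagonals 2.
(5,3) attacks row 8 at column 3 and diagonals 6.
(6,9) attacks row 8 at column 9 and diagonals 7.
(7,2) attacks row 8 at column 2 and diagonals 1, 3.
Attacked columns: {1, 2, 3, 4, 6, 7, 9}. Safe: {5, 8}.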